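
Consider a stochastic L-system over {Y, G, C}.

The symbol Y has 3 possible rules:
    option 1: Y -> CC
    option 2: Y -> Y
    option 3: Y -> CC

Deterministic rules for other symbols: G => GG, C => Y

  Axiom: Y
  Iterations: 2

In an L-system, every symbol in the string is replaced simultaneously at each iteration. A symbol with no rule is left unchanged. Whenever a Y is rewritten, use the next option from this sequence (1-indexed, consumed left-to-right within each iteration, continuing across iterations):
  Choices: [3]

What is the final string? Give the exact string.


Answer: YY

Derivation:
Step 0: Y
Step 1: CC  (used choices [3])
Step 2: YY  (used choices [])


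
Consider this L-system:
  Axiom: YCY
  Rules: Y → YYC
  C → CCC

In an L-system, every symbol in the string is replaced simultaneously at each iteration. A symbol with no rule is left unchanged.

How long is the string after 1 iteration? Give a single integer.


Answer: 9

Derivation:
Step 0: length = 3
Step 1: length = 9


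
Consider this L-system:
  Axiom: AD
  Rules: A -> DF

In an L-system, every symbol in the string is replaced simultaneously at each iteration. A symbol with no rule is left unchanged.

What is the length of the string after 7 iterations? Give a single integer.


Step 0: length = 2
Step 1: length = 3
Step 2: length = 3
Step 3: length = 3
Step 4: length = 3
Step 5: length = 3
Step 6: length = 3
Step 7: length = 3

Answer: 3


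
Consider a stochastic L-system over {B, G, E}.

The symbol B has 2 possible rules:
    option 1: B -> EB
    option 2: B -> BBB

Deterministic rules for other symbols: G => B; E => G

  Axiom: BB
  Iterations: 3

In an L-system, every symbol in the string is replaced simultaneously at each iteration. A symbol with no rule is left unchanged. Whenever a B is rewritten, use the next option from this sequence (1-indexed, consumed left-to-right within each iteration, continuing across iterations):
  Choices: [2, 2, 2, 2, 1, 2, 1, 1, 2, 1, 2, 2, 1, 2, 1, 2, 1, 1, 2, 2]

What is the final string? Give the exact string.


Step 0: BB
Step 1: BBBBBB  (used choices [2, 2])
Step 2: BBBBBBEBBBBEBEB  (used choices [2, 2, 1, 2, 1, 1])
Step 3: BBBEBBBBBBBEBBBBGEBBBBEBEBGBBBGBBB  (used choices [2, 1, 2, 2, 1, 2, 1, 2, 1, 1, 2, 2])

Answer: BBBEBBBBBBBEBBBBGEBBBBEBEBGBBBGBBB


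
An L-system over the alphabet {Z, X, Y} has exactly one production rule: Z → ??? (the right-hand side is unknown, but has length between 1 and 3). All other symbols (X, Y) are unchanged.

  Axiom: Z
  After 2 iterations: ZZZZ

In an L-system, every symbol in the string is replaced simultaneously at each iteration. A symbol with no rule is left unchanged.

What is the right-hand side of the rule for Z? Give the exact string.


Answer: ZZ

Derivation:
Trying Z → ZZ:
  Step 0: Z
  Step 1: ZZ
  Step 2: ZZZZ
Matches the given result.


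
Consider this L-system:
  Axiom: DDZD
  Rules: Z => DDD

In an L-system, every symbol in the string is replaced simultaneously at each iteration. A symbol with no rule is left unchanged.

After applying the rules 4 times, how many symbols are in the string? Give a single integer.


Answer: 6

Derivation:
Step 0: length = 4
Step 1: length = 6
Step 2: length = 6
Step 3: length = 6
Step 4: length = 6


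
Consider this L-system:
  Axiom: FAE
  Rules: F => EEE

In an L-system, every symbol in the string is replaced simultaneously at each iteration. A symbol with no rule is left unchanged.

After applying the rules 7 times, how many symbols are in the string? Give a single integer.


Step 0: length = 3
Step 1: length = 5
Step 2: length = 5
Step 3: length = 5
Step 4: length = 5
Step 5: length = 5
Step 6: length = 5
Step 7: length = 5

Answer: 5


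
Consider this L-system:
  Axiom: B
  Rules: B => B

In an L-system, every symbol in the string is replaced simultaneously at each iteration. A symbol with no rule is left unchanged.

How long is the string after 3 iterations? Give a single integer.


Step 0: length = 1
Step 1: length = 1
Step 2: length = 1
Step 3: length = 1

Answer: 1


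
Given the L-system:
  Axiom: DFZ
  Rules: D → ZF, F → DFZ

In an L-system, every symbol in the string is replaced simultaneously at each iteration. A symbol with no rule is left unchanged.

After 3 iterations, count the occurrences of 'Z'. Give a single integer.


Step 0: DFZ  (1 'Z')
Step 1: ZFDFZZ  (3 'Z')
Step 2: ZDFZZFDFZZZ  (6 'Z')
Step 3: ZZFDFZZZDFZZFDFZZZZ  (11 'Z')

Answer: 11


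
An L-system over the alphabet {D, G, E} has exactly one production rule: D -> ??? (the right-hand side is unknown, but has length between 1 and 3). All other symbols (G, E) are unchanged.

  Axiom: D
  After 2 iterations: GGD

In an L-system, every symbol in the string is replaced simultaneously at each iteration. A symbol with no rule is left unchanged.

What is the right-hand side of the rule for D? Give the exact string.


Answer: GD

Derivation:
Trying D -> GD:
  Step 0: D
  Step 1: GD
  Step 2: GGD
Matches the given result.


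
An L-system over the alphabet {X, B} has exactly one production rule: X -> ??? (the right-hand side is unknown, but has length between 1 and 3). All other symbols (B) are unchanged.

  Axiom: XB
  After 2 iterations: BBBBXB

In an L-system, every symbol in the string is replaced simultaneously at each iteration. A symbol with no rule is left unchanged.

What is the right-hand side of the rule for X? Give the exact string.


Trying X -> BBX:
  Step 0: XB
  Step 1: BBXB
  Step 2: BBBBXB
Matches the given result.

Answer: BBX


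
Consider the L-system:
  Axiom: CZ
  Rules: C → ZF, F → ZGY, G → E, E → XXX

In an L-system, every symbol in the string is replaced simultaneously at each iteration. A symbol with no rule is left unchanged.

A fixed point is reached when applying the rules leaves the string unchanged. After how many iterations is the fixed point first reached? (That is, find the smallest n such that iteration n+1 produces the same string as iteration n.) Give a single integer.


Answer: 4

Derivation:
Step 0: CZ
Step 1: ZFZ
Step 2: ZZGYZ
Step 3: ZZEYZ
Step 4: ZZXXXYZ
Step 5: ZZXXXYZ  (unchanged — fixed point at step 4)


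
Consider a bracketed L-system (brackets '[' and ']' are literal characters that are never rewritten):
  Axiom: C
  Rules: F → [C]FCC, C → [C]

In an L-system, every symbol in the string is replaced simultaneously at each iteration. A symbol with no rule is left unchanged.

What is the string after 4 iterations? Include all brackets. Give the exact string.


Step 0: C
Step 1: [C]
Step 2: [[C]]
Step 3: [[[C]]]
Step 4: [[[[C]]]]

Answer: [[[[C]]]]


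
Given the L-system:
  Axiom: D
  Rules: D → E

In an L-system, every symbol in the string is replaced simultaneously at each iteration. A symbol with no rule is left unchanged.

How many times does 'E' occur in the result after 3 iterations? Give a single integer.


Answer: 1

Derivation:
Step 0: D  (0 'E')
Step 1: E  (1 'E')
Step 2: E  (1 'E')
Step 3: E  (1 'E')


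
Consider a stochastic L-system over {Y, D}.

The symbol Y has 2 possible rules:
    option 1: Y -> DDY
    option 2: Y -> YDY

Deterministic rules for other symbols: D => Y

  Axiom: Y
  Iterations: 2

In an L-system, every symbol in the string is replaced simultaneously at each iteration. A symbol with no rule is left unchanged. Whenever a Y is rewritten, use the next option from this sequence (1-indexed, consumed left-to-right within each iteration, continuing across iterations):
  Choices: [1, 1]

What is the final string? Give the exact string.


Step 0: Y
Step 1: DDY  (used choices [1])
Step 2: YYDDY  (used choices [1])

Answer: YYDDY


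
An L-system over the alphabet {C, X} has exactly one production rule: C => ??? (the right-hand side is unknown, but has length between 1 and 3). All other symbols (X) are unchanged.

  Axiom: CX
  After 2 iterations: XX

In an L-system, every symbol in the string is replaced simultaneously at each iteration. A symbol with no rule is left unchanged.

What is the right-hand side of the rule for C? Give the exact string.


Answer: X

Derivation:
Trying C => X:
  Step 0: CX
  Step 1: XX
  Step 2: XX
Matches the given result.


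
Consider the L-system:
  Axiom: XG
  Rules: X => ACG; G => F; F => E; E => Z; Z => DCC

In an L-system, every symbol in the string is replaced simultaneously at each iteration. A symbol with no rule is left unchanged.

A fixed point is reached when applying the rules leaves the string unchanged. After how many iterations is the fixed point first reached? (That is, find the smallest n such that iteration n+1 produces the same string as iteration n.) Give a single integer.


Answer: 5

Derivation:
Step 0: XG
Step 1: ACGF
Step 2: ACFE
Step 3: ACEZ
Step 4: ACZDCC
Step 5: ACDCCDCC
Step 6: ACDCCDCC  (unchanged — fixed point at step 5)


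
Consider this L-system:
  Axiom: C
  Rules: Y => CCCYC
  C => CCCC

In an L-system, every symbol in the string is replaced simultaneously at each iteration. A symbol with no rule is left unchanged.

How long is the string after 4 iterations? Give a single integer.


Answer: 256

Derivation:
Step 0: length = 1
Step 1: length = 4
Step 2: length = 16
Step 3: length = 64
Step 4: length = 256


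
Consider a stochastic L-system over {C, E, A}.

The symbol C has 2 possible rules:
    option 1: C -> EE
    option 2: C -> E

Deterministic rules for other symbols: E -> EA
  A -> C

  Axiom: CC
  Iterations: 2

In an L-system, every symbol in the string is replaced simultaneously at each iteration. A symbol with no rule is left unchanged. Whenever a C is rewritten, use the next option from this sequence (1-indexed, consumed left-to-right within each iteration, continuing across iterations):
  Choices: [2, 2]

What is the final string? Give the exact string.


Answer: EAEA

Derivation:
Step 0: CC
Step 1: EE  (used choices [2, 2])
Step 2: EAEA  (used choices [])


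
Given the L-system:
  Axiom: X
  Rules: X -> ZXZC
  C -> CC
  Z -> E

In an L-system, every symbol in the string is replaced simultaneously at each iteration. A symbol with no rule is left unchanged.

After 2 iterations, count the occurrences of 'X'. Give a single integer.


Answer: 1

Derivation:
Step 0: X  (1 'X')
Step 1: ZXZC  (1 'X')
Step 2: EZXZCECC  (1 'X')


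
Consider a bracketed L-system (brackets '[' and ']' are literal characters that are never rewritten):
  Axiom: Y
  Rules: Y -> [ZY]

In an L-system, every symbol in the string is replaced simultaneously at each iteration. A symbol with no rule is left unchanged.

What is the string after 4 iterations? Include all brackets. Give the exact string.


Answer: [Z[Z[Z[ZY]]]]

Derivation:
Step 0: Y
Step 1: [ZY]
Step 2: [Z[ZY]]
Step 3: [Z[Z[ZY]]]
Step 4: [Z[Z[Z[ZY]]]]


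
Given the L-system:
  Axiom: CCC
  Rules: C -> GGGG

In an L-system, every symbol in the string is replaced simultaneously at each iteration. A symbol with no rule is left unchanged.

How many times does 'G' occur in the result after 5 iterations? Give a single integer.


Answer: 12

Derivation:
Step 0: CCC  (0 'G')
Step 1: GGGGGGGGGGGG  (12 'G')
Step 2: GGGGGGGGGGGG  (12 'G')
Step 3: GGGGGGGGGGGG  (12 'G')
Step 4: GGGGGGGGGGGG  (12 'G')
Step 5: GGGGGGGGGGGG  (12 'G')


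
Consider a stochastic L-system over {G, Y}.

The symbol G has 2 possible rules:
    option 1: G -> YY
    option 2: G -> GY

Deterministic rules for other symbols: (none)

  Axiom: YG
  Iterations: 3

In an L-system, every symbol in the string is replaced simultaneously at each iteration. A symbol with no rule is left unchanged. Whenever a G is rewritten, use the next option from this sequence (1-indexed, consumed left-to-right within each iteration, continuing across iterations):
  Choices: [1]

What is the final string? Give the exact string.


Step 0: YG
Step 1: YYY  (used choices [1])
Step 2: YYY  (used choices [])
Step 3: YYY  (used choices [])

Answer: YYY


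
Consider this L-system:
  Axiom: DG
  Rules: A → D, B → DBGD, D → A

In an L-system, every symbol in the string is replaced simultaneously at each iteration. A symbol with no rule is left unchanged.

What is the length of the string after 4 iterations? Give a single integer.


Step 0: length = 2
Step 1: length = 2
Step 2: length = 2
Step 3: length = 2
Step 4: length = 2

Answer: 2


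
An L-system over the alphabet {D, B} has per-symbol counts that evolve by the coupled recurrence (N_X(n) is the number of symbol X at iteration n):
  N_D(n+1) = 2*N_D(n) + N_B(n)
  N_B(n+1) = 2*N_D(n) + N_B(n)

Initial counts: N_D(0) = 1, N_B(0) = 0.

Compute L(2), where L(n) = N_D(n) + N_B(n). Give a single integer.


Answer: 12

Derivation:
Step 0: N_D=1, N_B=0, L=1
Step 1: N_D=2, N_B=2, L=4
Step 2: N_D=6, N_B=6, L=12


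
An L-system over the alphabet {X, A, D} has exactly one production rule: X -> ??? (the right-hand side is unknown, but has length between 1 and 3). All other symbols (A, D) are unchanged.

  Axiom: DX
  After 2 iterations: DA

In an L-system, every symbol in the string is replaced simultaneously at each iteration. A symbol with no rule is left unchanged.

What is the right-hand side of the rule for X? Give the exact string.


Trying X -> A:
  Step 0: DX
  Step 1: DA
  Step 2: DA
Matches the given result.

Answer: A


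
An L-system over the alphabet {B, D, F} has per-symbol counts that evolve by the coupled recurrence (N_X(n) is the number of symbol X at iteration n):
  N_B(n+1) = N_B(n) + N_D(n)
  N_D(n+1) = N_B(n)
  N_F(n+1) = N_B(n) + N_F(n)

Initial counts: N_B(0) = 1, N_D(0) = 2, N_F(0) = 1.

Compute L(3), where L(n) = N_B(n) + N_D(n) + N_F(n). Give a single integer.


Answer: 20

Derivation:
Step 0: N_B=1, N_D=2, N_F=1, L=4
Step 1: N_B=3, N_D=1, N_F=2, L=6
Step 2: N_B=4, N_D=3, N_F=5, L=12
Step 3: N_B=7, N_D=4, N_F=9, L=20


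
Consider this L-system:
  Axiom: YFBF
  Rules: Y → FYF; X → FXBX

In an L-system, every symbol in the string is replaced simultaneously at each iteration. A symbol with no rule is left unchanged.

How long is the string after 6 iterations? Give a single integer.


Answer: 16

Derivation:
Step 0: length = 4
Step 1: length = 6
Step 2: length = 8
Step 3: length = 10
Step 4: length = 12
Step 5: length = 14
Step 6: length = 16


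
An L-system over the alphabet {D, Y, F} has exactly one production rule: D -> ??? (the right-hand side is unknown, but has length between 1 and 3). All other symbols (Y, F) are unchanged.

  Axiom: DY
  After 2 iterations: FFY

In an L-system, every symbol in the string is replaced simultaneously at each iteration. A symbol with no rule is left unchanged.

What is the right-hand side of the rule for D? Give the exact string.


Answer: FF

Derivation:
Trying D -> FF:
  Step 0: DY
  Step 1: FFY
  Step 2: FFY
Matches the given result.


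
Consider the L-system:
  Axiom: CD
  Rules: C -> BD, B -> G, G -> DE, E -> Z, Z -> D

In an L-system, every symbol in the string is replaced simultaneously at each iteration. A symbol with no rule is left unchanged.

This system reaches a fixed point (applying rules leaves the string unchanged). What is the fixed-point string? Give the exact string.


Answer: DDDD

Derivation:
Step 0: CD
Step 1: BDD
Step 2: GDD
Step 3: DEDD
Step 4: DZDD
Step 5: DDDD
Step 6: DDDD  (unchanged — fixed point at step 5)


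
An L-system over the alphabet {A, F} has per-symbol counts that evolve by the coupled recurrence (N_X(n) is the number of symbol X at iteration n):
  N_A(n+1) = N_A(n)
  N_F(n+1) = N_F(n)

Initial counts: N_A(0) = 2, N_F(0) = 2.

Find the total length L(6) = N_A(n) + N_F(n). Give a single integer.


Step 0: N_A=2, N_F=2, L=4
Step 1: N_A=2, N_F=2, L=4
Step 2: N_A=2, N_F=2, L=4
Step 3: N_A=2, N_F=2, L=4
Step 4: N_A=2, N_F=2, L=4
Step 5: N_A=2, N_F=2, L=4
Step 6: N_A=2, N_F=2, L=4

Answer: 4


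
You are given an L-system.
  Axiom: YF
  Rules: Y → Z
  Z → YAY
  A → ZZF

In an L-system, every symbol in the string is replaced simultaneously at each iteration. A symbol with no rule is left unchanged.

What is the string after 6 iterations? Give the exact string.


Answer: YAYYAYYAYFYAYYAYYAYYAYFYAYYAYYAYYAYFYAYFYAYYAYYAYFYAYF

Derivation:
Step 0: YF
Step 1: ZF
Step 2: YAYF
Step 3: ZZZFZF
Step 4: YAYYAYYAYFYAYF
Step 5: ZZZFZZZZFZZZZFZFZZZFZF
Step 6: YAYYAYYAYFYAYYAYYAYYAYFYAYYAYYAYYAYFYAYFYAYYAYYAYFYAYF


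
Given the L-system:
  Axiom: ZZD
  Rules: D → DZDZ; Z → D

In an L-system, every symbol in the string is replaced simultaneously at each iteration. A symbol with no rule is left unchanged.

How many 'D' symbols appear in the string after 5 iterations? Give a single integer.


Step 0: ZZD  (1 'D')
Step 1: DDDZDZ  (4 'D')
Step 2: DZDZDZDZDZDZDDZDZD  (10 'D')
Step 3: DZDZDDZDZDDZDZDDZDZDDZDZDDZDZDDZDZDZDZDDZDZDDZDZ  (28 'D')
Step 4: DZDZDDZDZDDZDZDZDZDDZDZDDZDZDZDZDDZDZDDZDZDZDZDDZDZDDZDZDZDZDDZDZDDZDZDZDZDDZDZDDZDZDZDZDDZDZDDZDZDDZDZDDZDZDZDZDDZDZDDZDZDZDZDDZDZD  (76 'D')
Step 5: DZDZDDZDZDDZDZDZDZDDZDZDDZDZDZDZDDZDZDDZDZDDZDZDDZDZDZDZDDZDZDDZDZDZDZDDZDZDDZDZDDZDZDDZDZDZDZDDZDZDDZDZDZDZDDZDZDDZDZDDZDZDDZDZDZDZDDZDZDDZDZDZDZDDZDZDDZDZDDZDZDDZDZDZDZDDZDZDDZDZDZDZDDZDZDDZDZDDZDZDDZDZDZDZDDZDZDDZDZDZDZDDZDZDDZDZDDZDZDDZDZDZDZDDZDZDDZDZDZDZDDZDZDDZDZDZDZDDZDZDDZDZDZDZDDZDZDDZDZDDZDZDDZDZDZDZDDZDZDDZDZDZDZDDZDZDDZDZDDZDZDDZDZDZDZDDZDZDDZDZ  (208 'D')

Answer: 208


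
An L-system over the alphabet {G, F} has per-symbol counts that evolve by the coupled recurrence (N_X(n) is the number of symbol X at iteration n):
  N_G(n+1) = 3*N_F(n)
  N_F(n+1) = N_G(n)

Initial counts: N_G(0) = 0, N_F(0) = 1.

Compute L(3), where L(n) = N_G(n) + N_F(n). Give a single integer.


Answer: 9

Derivation:
Step 0: N_G=0, N_F=1, L=1
Step 1: N_G=3, N_F=0, L=3
Step 2: N_G=0, N_F=3, L=3
Step 3: N_G=9, N_F=0, L=9


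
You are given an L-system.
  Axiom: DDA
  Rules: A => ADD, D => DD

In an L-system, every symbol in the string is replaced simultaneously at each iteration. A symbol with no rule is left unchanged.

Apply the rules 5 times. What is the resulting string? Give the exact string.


Step 0: DDA
Step 1: DDDDADD
Step 2: DDDDDDDDADDDDDD
Step 3: DDDDDDDDDDDDDDDDADDDDDDDDDDDDDD
Step 4: DDDDDDDDDDDDDDDDDDDDDDDDDDDDDDDDADDDDDDDDDDDDDDDDDDDDDDDDDDDDDD
Step 5: DDDDDDDDDDDDDDDDDDDDDDDDDDDDDDDDDDDDDDDDDDDDDDDDDDDDDDDDDDDDDDDDADDDDDDDDDDDDDDDDDDDDDDDDDDDDDDDDDDDDDDDDDDDDDDDDDDDDDDDDDDDDDD

Answer: DDDDDDDDDDDDDDDDDDDDDDDDDDDDDDDDDDDDDDDDDDDDDDDDDDDDDDDDDDDDDDDDADDDDDDDDDDDDDDDDDDDDDDDDDDDDDDDDDDDDDDDDDDDDDDDDDDDDDDDDDDDDDD


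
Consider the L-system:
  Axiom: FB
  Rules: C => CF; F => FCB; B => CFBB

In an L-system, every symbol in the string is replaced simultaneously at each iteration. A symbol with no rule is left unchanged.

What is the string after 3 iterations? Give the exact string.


Step 0: FB
Step 1: FCBCFBB
Step 2: FCBCFCFBBCFFCBCFBBCFBB
Step 3: FCBCFCFBBCFFCBCFFCBCFBBCFBBCFFCBFCBCFCFBBCFFCBCFBBCFBBCFFCBCFBBCFBB

Answer: FCBCFCFBBCFFCBCFFCBCFBBCFBBCFFCBFCBCFCFBBCFFCBCFBBCFBBCFFCBCFBBCFBB


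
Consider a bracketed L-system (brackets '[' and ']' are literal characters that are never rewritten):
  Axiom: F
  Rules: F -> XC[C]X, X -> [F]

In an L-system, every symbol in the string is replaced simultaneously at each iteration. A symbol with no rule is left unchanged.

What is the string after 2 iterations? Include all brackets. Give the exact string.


Step 0: F
Step 1: XC[C]X
Step 2: [F]C[C][F]

Answer: [F]C[C][F]


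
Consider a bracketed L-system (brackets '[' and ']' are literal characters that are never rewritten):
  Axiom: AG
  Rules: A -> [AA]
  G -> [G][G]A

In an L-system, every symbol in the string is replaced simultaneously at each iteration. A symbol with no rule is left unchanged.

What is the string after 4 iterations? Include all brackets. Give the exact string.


Step 0: AG
Step 1: [AA][G][G]A
Step 2: [[AA][AA]][[G][G]A][[G][G]A][AA]
Step 3: [[[AA][AA]][[AA][AA]]][[[G][G]A][[G][G]A][AA]][[[G][G]A][[G][G]A][AA]][[AA][AA]]
Step 4: [[[[AA][AA]][[AA][AA]]][[[AA][AA]][[AA][AA]]]][[[[G][G]A][[G][G]A][AA]][[[G][G]A][[G][G]A][AA]][[AA][AA]]][[[[G][G]A][[G][G]A][AA]][[[G][G]A][[G][G]A][AA]][[AA][AA]]][[[AA][AA]][[AA][AA]]]

Answer: [[[[AA][AA]][[AA][AA]]][[[AA][AA]][[AA][AA]]]][[[[G][G]A][[G][G]A][AA]][[[G][G]A][[G][G]A][AA]][[AA][AA]]][[[[G][G]A][[G][G]A][AA]][[[G][G]A][[G][G]A][AA]][[AA][AA]]][[[AA][AA]][[AA][AA]]]


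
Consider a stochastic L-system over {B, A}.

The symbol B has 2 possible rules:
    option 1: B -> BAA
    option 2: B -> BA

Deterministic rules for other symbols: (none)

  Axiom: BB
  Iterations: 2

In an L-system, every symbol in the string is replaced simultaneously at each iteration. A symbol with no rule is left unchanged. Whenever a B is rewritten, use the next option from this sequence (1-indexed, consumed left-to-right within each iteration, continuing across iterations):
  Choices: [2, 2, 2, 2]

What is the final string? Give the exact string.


Answer: BAABAA

Derivation:
Step 0: BB
Step 1: BABA  (used choices [2, 2])
Step 2: BAABAA  (used choices [2, 2])


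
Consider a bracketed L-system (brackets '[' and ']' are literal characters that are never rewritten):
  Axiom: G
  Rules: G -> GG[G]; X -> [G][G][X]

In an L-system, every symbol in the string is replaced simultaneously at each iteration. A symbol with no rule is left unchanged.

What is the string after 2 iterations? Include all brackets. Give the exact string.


Answer: GG[G]GG[G][GG[G]]

Derivation:
Step 0: G
Step 1: GG[G]
Step 2: GG[G]GG[G][GG[G]]


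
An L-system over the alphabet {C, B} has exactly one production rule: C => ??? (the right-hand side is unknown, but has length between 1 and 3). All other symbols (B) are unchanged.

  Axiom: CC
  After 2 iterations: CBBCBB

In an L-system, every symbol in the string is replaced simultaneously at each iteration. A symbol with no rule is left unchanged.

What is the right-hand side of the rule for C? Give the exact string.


Answer: CB

Derivation:
Trying C => CB:
  Step 0: CC
  Step 1: CBCB
  Step 2: CBBCBB
Matches the given result.


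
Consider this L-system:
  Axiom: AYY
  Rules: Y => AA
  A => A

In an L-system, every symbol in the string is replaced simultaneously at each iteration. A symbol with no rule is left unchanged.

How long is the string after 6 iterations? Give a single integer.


Step 0: length = 3
Step 1: length = 5
Step 2: length = 5
Step 3: length = 5
Step 4: length = 5
Step 5: length = 5
Step 6: length = 5

Answer: 5


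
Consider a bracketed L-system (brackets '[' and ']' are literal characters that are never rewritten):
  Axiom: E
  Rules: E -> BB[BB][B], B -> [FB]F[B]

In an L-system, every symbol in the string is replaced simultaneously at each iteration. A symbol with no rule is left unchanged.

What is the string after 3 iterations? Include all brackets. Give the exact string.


Answer: [F[FB]F[B]]F[[FB]F[B]][F[FB]F[B]]F[[FB]F[B]][[F[FB]F[B]]F[[FB]F[B]][F[FB]F[B]]F[[FB]F[B]]][[F[FB]F[B]]F[[FB]F[B]]]

Derivation:
Step 0: E
Step 1: BB[BB][B]
Step 2: [FB]F[B][FB]F[B][[FB]F[B][FB]F[B]][[FB]F[B]]
Step 3: [F[FB]F[B]]F[[FB]F[B]][F[FB]F[B]]F[[FB]F[B]][[F[FB]F[B]]F[[FB]F[B]][F[FB]F[B]]F[[FB]F[B]]][[F[FB]F[B]]F[[FB]F[B]]]


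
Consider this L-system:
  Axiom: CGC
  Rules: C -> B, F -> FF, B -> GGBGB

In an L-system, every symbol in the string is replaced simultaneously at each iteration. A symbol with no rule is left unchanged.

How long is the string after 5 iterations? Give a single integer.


Answer: 123

Derivation:
Step 0: length = 3
Step 1: length = 3
Step 2: length = 11
Step 3: length = 27
Step 4: length = 59
Step 5: length = 123


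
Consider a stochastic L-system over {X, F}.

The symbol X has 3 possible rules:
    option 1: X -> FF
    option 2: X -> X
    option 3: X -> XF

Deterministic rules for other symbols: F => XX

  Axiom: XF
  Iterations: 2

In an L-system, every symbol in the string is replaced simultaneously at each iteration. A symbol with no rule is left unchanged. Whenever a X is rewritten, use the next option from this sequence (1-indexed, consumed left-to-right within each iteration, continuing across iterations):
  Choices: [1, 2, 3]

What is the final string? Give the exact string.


Answer: XXXXXXF

Derivation:
Step 0: XF
Step 1: FFXX  (used choices [1])
Step 2: XXXXXXF  (used choices [2, 3])


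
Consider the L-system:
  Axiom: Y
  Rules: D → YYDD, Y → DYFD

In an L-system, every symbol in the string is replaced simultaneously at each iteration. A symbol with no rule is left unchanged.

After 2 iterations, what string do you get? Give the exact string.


Answer: YYDDDYFDFYYDD

Derivation:
Step 0: Y
Step 1: DYFD
Step 2: YYDDDYFDFYYDD


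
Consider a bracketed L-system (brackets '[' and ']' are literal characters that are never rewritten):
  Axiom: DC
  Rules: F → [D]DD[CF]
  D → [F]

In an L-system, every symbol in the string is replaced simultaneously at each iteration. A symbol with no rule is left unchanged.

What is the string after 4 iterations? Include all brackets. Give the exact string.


Answer: [[[[D]DD[CF]]][[D]DD[CF]][[D]DD[CF]][C[[F]][F][F][C[D]DD[CF]]]]C

Derivation:
Step 0: DC
Step 1: [F]C
Step 2: [[D]DD[CF]]C
Step 3: [[[F]][F][F][C[D]DD[CF]]]C
Step 4: [[[[D]DD[CF]]][[D]DD[CF]][[D]DD[CF]][C[[F]][F][F][C[D]DD[CF]]]]C


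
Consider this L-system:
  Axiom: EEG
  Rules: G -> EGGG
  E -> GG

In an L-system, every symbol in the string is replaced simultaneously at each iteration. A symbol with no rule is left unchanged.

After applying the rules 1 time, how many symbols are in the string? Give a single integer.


Step 0: length = 3
Step 1: length = 8

Answer: 8


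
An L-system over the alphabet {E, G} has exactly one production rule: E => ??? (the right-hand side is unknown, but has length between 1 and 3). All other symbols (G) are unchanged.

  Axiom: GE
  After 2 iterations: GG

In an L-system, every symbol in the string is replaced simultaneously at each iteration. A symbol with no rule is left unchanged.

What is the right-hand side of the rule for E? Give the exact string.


Answer: G

Derivation:
Trying E => G:
  Step 0: GE
  Step 1: GG
  Step 2: GG
Matches the given result.


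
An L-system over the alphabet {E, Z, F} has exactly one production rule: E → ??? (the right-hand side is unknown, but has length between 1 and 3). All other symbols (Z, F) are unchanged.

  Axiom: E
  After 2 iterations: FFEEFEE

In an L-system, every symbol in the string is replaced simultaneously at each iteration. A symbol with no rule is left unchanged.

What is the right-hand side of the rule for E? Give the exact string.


Answer: FEE

Derivation:
Trying E → FEE:
  Step 0: E
  Step 1: FEE
  Step 2: FFEEFEE
Matches the given result.


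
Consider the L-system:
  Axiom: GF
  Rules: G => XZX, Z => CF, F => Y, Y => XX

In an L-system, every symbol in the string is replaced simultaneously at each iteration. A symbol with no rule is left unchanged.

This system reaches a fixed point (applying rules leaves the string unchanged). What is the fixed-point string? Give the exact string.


Step 0: GF
Step 1: XZXY
Step 2: XCFXXX
Step 3: XCYXXX
Step 4: XCXXXXX
Step 5: XCXXXXX  (unchanged — fixed point at step 4)

Answer: XCXXXXX


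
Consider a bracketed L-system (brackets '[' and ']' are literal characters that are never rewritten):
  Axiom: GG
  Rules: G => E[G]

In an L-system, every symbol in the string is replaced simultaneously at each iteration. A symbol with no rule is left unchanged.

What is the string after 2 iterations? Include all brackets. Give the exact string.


Answer: E[E[G]]E[E[G]]

Derivation:
Step 0: GG
Step 1: E[G]E[G]
Step 2: E[E[G]]E[E[G]]


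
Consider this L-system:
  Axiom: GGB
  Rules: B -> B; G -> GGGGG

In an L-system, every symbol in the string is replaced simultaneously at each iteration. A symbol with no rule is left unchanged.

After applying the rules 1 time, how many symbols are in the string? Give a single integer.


Step 0: length = 3
Step 1: length = 11

Answer: 11


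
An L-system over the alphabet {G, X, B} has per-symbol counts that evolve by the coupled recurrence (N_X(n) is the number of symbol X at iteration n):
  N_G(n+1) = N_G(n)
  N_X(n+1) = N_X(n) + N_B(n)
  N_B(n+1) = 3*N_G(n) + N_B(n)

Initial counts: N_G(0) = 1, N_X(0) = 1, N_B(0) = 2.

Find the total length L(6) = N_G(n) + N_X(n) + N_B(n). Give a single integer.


Step 0: N_G=1, N_X=1, N_B=2, L=4
Step 1: N_G=1, N_X=3, N_B=5, L=9
Step 2: N_G=1, N_X=8, N_B=8, L=17
Step 3: N_G=1, N_X=16, N_B=11, L=28
Step 4: N_G=1, N_X=27, N_B=14, L=42
Step 5: N_G=1, N_X=41, N_B=17, L=59
Step 6: N_G=1, N_X=58, N_B=20, L=79

Answer: 79


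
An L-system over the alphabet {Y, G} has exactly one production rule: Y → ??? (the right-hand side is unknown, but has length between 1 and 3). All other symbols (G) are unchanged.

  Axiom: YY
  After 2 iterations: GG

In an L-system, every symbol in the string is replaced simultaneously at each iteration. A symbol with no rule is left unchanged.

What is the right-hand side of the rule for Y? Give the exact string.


Trying Y → G:
  Step 0: YY
  Step 1: GG
  Step 2: GG
Matches the given result.

Answer: G


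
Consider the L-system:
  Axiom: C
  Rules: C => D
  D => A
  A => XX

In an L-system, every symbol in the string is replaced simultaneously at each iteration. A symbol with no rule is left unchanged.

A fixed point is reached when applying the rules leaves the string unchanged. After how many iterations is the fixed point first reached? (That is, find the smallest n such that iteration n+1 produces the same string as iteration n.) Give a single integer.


Answer: 3

Derivation:
Step 0: C
Step 1: D
Step 2: A
Step 3: XX
Step 4: XX  (unchanged — fixed point at step 3)


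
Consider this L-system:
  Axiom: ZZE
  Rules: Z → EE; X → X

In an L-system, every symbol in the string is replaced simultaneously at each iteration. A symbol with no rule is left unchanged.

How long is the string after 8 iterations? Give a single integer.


Answer: 5

Derivation:
Step 0: length = 3
Step 1: length = 5
Step 2: length = 5
Step 3: length = 5
Step 4: length = 5
Step 5: length = 5
Step 6: length = 5
Step 7: length = 5
Step 8: length = 5


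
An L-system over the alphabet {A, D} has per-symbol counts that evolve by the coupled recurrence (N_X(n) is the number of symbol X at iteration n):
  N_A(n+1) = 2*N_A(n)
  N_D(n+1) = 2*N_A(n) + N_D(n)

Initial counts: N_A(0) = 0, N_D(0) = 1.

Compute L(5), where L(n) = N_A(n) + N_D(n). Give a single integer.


Answer: 1

Derivation:
Step 0: N_A=0, N_D=1, L=1
Step 1: N_A=0, N_D=1, L=1
Step 2: N_A=0, N_D=1, L=1
Step 3: N_A=0, N_D=1, L=1
Step 4: N_A=0, N_D=1, L=1
Step 5: N_A=0, N_D=1, L=1


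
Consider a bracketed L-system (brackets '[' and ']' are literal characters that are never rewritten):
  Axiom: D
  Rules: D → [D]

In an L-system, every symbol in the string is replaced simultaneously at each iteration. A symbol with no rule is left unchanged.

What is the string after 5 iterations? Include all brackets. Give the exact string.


Step 0: D
Step 1: [D]
Step 2: [[D]]
Step 3: [[[D]]]
Step 4: [[[[D]]]]
Step 5: [[[[[D]]]]]

Answer: [[[[[D]]]]]


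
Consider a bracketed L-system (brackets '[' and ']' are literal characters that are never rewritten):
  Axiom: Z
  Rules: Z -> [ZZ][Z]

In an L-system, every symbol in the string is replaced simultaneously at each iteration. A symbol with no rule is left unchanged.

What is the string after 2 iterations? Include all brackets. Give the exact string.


Answer: [[ZZ][Z][ZZ][Z]][[ZZ][Z]]

Derivation:
Step 0: Z
Step 1: [ZZ][Z]
Step 2: [[ZZ][Z][ZZ][Z]][[ZZ][Z]]


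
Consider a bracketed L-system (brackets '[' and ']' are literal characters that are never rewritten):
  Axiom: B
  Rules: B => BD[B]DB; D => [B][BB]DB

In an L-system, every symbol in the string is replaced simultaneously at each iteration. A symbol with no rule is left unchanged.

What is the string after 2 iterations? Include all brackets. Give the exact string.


Answer: BD[B]DB[B][BB]DB[BD[B]DB][B][BB]DBBD[B]DB

Derivation:
Step 0: B
Step 1: BD[B]DB
Step 2: BD[B]DB[B][BB]DB[BD[B]DB][B][BB]DBBD[B]DB


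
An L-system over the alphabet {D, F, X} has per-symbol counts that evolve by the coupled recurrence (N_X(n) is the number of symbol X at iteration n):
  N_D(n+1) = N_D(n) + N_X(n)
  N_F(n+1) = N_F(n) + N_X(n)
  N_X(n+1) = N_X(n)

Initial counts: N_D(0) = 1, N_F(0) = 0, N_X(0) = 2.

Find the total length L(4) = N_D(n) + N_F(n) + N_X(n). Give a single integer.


Answer: 19

Derivation:
Step 0: N_D=1, N_F=0, N_X=2, L=3
Step 1: N_D=3, N_F=2, N_X=2, L=7
Step 2: N_D=5, N_F=4, N_X=2, L=11
Step 3: N_D=7, N_F=6, N_X=2, L=15
Step 4: N_D=9, N_F=8, N_X=2, L=19


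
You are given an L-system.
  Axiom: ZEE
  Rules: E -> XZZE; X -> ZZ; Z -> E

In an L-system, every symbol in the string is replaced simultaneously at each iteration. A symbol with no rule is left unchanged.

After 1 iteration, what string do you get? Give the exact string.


Step 0: ZEE
Step 1: EXZZEXZZE

Answer: EXZZEXZZE


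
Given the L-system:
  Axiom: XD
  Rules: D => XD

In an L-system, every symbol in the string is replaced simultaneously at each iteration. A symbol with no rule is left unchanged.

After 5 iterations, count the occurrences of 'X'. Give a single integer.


Answer: 6

Derivation:
Step 0: XD  (1 'X')
Step 1: XXD  (2 'X')
Step 2: XXXD  (3 'X')
Step 3: XXXXD  (4 'X')
Step 4: XXXXXD  (5 'X')
Step 5: XXXXXXD  (6 'X')


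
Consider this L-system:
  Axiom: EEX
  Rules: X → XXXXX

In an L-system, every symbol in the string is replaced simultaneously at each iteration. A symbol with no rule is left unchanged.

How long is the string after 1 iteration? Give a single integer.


Step 0: length = 3
Step 1: length = 7

Answer: 7


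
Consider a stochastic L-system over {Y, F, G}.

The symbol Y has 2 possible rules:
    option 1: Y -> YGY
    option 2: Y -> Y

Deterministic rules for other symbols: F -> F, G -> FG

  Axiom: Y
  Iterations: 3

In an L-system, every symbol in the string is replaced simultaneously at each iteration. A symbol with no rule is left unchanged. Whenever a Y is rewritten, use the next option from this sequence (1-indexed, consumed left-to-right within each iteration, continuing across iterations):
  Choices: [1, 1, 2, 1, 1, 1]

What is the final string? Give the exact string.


Step 0: Y
Step 1: YGY  (used choices [1])
Step 2: YGYFGY  (used choices [1, 2])
Step 3: YGYFGYGYFFGYGY  (used choices [1, 1, 1])

Answer: YGYFGYGYFFGYGY


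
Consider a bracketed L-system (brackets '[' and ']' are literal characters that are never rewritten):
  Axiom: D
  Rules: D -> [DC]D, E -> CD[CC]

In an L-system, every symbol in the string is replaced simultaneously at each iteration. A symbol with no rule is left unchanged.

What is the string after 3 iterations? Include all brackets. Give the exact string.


Step 0: D
Step 1: [DC]D
Step 2: [[DC]DC][DC]D
Step 3: [[[DC]DC][DC]DC][[DC]DC][DC]D

Answer: [[[DC]DC][DC]DC][[DC]DC][DC]D


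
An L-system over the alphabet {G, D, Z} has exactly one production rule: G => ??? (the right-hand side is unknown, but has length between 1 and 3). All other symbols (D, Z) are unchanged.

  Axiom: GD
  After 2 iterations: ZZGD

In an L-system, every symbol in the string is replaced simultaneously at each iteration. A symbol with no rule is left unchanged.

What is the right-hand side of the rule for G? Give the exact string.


Trying G => ZG:
  Step 0: GD
  Step 1: ZGD
  Step 2: ZZGD
Matches the given result.

Answer: ZG


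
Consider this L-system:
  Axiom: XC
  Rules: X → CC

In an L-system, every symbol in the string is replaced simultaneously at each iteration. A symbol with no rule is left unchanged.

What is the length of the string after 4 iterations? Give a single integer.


Answer: 3

Derivation:
Step 0: length = 2
Step 1: length = 3
Step 2: length = 3
Step 3: length = 3
Step 4: length = 3


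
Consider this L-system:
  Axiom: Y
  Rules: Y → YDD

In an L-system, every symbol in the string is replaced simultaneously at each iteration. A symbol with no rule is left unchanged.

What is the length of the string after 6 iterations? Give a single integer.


Answer: 13

Derivation:
Step 0: length = 1
Step 1: length = 3
Step 2: length = 5
Step 3: length = 7
Step 4: length = 9
Step 5: length = 11
Step 6: length = 13


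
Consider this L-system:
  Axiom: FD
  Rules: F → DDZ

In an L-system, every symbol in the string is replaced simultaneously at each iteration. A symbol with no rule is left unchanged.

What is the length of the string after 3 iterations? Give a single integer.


Step 0: length = 2
Step 1: length = 4
Step 2: length = 4
Step 3: length = 4

Answer: 4


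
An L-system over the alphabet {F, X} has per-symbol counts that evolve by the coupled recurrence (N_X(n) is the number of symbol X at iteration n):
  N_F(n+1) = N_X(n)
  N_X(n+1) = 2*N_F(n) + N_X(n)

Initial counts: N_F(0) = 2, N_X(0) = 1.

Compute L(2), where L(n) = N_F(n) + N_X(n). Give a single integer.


Answer: 12

Derivation:
Step 0: N_F=2, N_X=1, L=3
Step 1: N_F=1, N_X=5, L=6
Step 2: N_F=5, N_X=7, L=12


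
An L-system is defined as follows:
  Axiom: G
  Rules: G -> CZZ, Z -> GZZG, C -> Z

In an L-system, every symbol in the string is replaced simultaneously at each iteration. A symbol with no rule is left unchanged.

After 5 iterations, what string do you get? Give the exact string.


Answer: ZGZZGGZZGCZZGZZGGZZGCZZCZZGZZGGZZGCZZZGZZGGZZGGZZGCZZGZZGGZZGCZZCZZGZZGGZZGCZZZGZZGGZZGCZZGZZGGZZGCZZCZZGZZGGZZGCZZZGZZGGZZGZGZZGGZZGCZZGZZGGZZGCZZCZZGZZGGZZGCZZZGZZGGZZGGZZGCZZGZZGGZZGCZZCZZGZZGGZZGCZZGZZGCZZGZZGGZZGCZZCZZGZZGGZZGCZZZGZZGGZZGCZZGZZGGZZGCZZCZZGZZGGZZGCZZZGZZGGZZGZGZZGGZZGCZZGZZGGZZGCZZCZZGZZGGZZGCZZZGZZGGZZGGZZGCZZGZZGGZZGCZZCZZGZZGGZZGCZZ

Derivation:
Step 0: G
Step 1: CZZ
Step 2: ZGZZGGZZG
Step 3: GZZGCZZGZZGGZZGCZZCZZGZZGGZZGCZZ
Step 4: CZZGZZGGZZGCZZZGZZGGZZGCZZGZZGGZZGCZZCZZGZZGGZZGCZZZGZZGGZZGZGZZGGZZGCZZGZZGGZZGCZZCZZGZZGGZZGCZZZGZZGGZZG
Step 5: ZGZZGGZZGCZZGZZGGZZGCZZCZZGZZGGZZGCZZZGZZGGZZGGZZGCZZGZZGGZZGCZZCZZGZZGGZZGCZZZGZZGGZZGCZZGZZGGZZGCZZCZZGZZGGZZGCZZZGZZGGZZGZGZZGGZZGCZZGZZGGZZGCZZCZZGZZGGZZGCZZZGZZGGZZGGZZGCZZGZZGGZZGCZZCZZGZZGGZZGCZZGZZGCZZGZZGGZZGCZZCZZGZZGGZZGCZZZGZZGGZZGCZZGZZGGZZGCZZCZZGZZGGZZGCZZZGZZGGZZGZGZZGGZZGCZZGZZGGZZGCZZCZZGZZGGZZGCZZZGZZGGZZGGZZGCZZGZZGGZZGCZZCZZGZZGGZZGCZZ


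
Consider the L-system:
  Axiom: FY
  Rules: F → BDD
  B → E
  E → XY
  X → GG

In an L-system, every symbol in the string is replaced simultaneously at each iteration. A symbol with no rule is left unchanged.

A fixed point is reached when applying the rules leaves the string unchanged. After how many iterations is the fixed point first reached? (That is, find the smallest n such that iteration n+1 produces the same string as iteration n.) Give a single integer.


Answer: 4

Derivation:
Step 0: FY
Step 1: BDDY
Step 2: EDDY
Step 3: XYDDY
Step 4: GGYDDY
Step 5: GGYDDY  (unchanged — fixed point at step 4)


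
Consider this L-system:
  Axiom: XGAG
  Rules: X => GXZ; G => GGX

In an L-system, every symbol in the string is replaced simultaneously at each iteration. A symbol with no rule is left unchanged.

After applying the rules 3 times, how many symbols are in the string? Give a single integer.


Step 0: length = 4
Step 1: length = 10
Step 2: length = 26
Step 3: length = 68

Answer: 68


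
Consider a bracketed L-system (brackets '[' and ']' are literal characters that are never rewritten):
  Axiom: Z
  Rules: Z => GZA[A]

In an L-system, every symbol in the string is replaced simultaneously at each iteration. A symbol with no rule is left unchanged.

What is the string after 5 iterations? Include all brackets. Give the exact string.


Answer: GGGGGZA[A]A[A]A[A]A[A]A[A]

Derivation:
Step 0: Z
Step 1: GZA[A]
Step 2: GGZA[A]A[A]
Step 3: GGGZA[A]A[A]A[A]
Step 4: GGGGZA[A]A[A]A[A]A[A]
Step 5: GGGGGZA[A]A[A]A[A]A[A]A[A]


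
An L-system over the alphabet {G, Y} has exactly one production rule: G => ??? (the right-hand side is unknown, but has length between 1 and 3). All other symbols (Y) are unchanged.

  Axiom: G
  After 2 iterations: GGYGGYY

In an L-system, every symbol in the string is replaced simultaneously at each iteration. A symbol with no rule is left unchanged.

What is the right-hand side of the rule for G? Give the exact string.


Trying G => GGY:
  Step 0: G
  Step 1: GGY
  Step 2: GGYGGYY
Matches the given result.

Answer: GGY
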